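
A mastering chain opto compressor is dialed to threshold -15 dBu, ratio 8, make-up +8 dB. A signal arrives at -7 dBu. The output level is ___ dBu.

-6 dBu

-7 dBu sits 8 dB over threshold.
The 8 dB excess becomes 1 dB after 8:1 reduction.
Output = -15 + 1 = -14 dBu; make-up adds 8 dB, giving -6 dBu.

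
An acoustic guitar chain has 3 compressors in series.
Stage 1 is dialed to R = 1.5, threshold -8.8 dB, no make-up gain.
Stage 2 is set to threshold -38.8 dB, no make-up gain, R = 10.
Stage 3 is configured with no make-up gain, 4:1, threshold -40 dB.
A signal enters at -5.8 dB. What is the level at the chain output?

-38.9 dB

Stage 1: overshoot 3 dB → 3/1.5 = 2 dB → -6.8 dB.
Stage 2: -6.8 dB is 32 dB over -38.8 dB; at 10:1 that becomes 3.2 dB over, giving -35.6 dB.
Stage 3: overshoot 4.4 dB → 4.4/4 = 1.1 dB → -38.9 dB.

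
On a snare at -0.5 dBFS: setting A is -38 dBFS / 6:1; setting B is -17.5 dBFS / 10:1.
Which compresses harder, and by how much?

A: GR = 37.5 − 37.5/6 = 31.25 dB.
B: GR = 17 − 17/10 = 15.3 dB.
A applies 15.95 dB more gain reduction.

A, by 15.95 dB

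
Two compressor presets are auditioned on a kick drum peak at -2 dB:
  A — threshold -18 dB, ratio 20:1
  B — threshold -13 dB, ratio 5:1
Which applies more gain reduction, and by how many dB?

A: GR = 16 − 16/20 = 15.2 dB.
B: GR = 11 − 11/5 = 8.8 dB.
Difference: 6.4 dB in favour of A.

A, by 6.4 dB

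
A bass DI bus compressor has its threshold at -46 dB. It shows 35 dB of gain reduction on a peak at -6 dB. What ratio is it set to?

Input overshoot = -6 − (-46) = 40 dB.
Output overshoot = 40 − 35 = 5 dB.
Ratio = input overshoot / output overshoot = 40 / 5 = 8.

8:1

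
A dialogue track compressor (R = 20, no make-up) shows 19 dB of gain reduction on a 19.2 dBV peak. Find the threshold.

Gain reduction = 19.2 − 0.2 = 19 dB; output overshoot = GR / (R − 1) = 19 / 19 = 1 dB.
Threshold = output − output overshoot = 0.2 − 1 = -0.8 dBV.

-0.8 dBV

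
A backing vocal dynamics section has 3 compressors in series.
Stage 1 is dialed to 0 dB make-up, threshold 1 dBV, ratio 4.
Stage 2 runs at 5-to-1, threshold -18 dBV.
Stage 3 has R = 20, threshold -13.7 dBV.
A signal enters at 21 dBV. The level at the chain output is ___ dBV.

Stage 1: overshoot 20 dB → 20/4 = 5 dB → 6 dBV.
Stage 2: 24 dB above -18 dBV, reduced 5:1 to 4.8 dB above → -13.2 dBV.
Stage 3: 0.5 dB above -13.7 dBV, reduced 20:1 to 0.025 dB above → -13.675 dBV.

-13.675 dBV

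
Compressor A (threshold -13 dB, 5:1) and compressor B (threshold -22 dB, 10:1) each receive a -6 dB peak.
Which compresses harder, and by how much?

B, by 8.8 dB

A: GR = 7 − 7/5 = 5.6 dB.
B: GR = 16 − 16/10 = 14.4 dB.
B applies 8.8 dB more gain reduction.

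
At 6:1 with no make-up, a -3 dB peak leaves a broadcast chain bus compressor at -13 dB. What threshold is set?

Gain reduction = -3 − (-13) = 10 dB; output overshoot = GR / (R − 1) = 10 / 5 = 2 dB.
Threshold = output − output overshoot = -13 − 2 = -15 dB.

-15 dB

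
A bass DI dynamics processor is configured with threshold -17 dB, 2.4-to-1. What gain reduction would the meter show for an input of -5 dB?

-5 dB exceeds the threshold by 12 dB.
At 2.4:1, output sits 12/2.4 = 5 dB above threshold.
GR = overshoot in − overshoot out = 12 − 5 = 7 dB.

7 dB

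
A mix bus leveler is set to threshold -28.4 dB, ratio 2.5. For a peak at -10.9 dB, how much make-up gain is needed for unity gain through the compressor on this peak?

10.5 dB

The peak compresses to -28.4 + 17.5/2.5 = -21.4 dB.
To reach -10.9 dB requires -10.9 − (-21.4) = 10.5 dB of make-up.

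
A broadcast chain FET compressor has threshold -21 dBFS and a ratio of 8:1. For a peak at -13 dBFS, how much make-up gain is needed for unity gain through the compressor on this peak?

The peak compresses to -21 + 8/8 = -20 dBFS.
To reach -13 dBFS requires -13 − (-20) = 7 dB of make-up.

7 dB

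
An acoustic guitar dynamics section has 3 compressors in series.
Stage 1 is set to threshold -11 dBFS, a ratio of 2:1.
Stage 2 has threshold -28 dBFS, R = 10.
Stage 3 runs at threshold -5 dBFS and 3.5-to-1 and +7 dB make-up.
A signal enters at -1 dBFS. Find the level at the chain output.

Stage 1: 10 dB above -11 dBFS, reduced 2:1 to 5 dB above → -6 dBFS.
Stage 2: -6 dBFS is 22 dB over -28 dBFS; at 10:1 that becomes 2.2 dB over, giving -25.8 dBFS.
Stage 3: -25.8 dBFS is at or below the -5 dBFS threshold — no compression; make-up brings it to -18.8 dBFS.

-18.8 dBFS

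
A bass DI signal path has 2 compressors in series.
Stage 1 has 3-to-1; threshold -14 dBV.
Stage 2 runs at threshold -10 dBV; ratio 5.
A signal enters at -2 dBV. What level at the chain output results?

Stage 1: overshoot 12 dB → 12/3 = 4 dB → -10 dBV.
Stage 2: -10 dBV is at or below the -10 dBV threshold — no compression; output -10 dBV.

-10 dBV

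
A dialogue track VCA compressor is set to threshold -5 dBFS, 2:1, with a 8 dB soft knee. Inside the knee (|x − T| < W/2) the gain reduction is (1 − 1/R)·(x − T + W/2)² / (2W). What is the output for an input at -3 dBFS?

-4.125 dBFS

x − T + W/2 = -3 − (-5) + 4 = 6.
GR = (1 − 1/2) × 6² / 16 = 0.5 × 36 / 16 = 1.125 dB.
Output = -3 − 1.125 = -4.125 dBFS.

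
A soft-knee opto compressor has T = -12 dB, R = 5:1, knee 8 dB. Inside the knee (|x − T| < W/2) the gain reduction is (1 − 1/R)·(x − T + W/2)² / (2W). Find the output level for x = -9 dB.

x − T + W/2 = -9 − (-12) + 4 = 7.
GR = (1 − 1/5) × 7² / 16 = 0.8 × 49 / 16 = 2.45 dB.
Output = -9 − 2.45 = -11.45 dB.

-11.45 dB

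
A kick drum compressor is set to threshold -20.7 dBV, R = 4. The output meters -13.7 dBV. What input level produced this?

7.3 dBV

The compressed level sits -13.7 − (-20.7) = 7 dB over threshold.
Undo the ratio: input overshoot = 7 × 4 = 28 dB, giving input = 7.3 dBV.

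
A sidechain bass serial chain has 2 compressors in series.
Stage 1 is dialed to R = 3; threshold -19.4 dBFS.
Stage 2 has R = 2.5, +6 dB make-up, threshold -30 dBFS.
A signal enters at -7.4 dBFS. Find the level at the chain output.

-18.16 dBFS

Stage 1: 12 dB above -19.4 dBFS, reduced 3:1 to 4 dB above → -15.4 dBFS.
Stage 2: 14.6 dB above -30 dBFS, reduced 2.5:1 to 5.84 dB above → -24.16 dBFS; +6 dB make-up → -18.16 dBFS.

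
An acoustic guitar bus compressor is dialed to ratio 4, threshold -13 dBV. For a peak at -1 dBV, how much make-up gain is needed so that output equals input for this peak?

Overshoot 12 dB → 12/4 = 3 dB after compression, so the compressed level is -13 + 3 = -10 dBV.
Make-up = target − compressed = -1 − (-10) = 9 dB.

9 dB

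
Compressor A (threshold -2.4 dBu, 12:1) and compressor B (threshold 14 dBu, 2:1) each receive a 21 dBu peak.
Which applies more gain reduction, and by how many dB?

A: overshoot 23.4 dB → output overshoot 1.95 dB → GR 21.45 dB.
B: overshoot 7 dB → output overshoot 3.5 dB → GR 3.5 dB.
A applies 17.95 dB more gain reduction.

A, by 17.95 dB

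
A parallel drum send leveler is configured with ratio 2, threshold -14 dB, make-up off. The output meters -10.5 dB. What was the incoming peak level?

Post-compression overshoot = -10.5 − (-14) = 3.5 dB.
Undo the ratio: input overshoot = 3.5 × 2 = 7 dB, giving input = -7 dB.

-7 dB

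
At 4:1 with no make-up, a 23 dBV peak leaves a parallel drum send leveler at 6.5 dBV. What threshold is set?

1 dBV

Let T be the threshold. Output overshoot = (input overshoot)/R, so 6.5 − T = (23 − T)/4.
4·(6.5 − T) = 23 − T → 3·T = 26 − 23 = 3.
T = 3/3 = 1 dBV.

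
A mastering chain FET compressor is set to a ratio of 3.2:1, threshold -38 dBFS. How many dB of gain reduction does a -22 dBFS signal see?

Overshoot = -22 − (-38) = 16 dB.
A 3.2:1 ratio leaves 5 dB of that excess.
Gain reduction = 16 − 5 = 11 dB.

11 dB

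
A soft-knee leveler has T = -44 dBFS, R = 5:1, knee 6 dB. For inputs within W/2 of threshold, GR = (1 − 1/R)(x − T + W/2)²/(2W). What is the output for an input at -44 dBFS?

x − T + W/2 = -44 − (-44) + 3 = 3.
GR = (1 − 1/5) × 3² / 12 = 0.8 × 9 / 12 = 0.6 dB.
Output = -44 − 0.6 = -44.6 dBFS.

-44.6 dBFS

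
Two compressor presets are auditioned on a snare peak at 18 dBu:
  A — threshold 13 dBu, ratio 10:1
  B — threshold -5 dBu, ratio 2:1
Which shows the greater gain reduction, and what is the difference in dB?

B, by 7 dB

A: GR = 5 − 5/10 = 4.5 dB.
B: GR = 23 − 23/2 = 11.5 dB.
B reduces 7 dB more.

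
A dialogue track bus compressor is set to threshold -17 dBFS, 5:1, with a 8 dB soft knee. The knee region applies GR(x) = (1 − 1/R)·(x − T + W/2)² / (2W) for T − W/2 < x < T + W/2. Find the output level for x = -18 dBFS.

x − T + W/2 = -18 − (-17) + 4 = 3.
GR = (1 − 1/5) × 3² / 16 = 0.8 × 9 / 16 = 0.45 dB.
Output = -18 − 0.45 = -18.45 dBFS.

-18.45 dBFS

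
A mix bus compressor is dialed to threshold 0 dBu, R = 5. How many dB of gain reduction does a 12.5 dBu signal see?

10 dB

Overshoot = 12.5 − 0 = 12.5 dB.
At 5:1, output sits 12.5/5 = 2.5 dB above threshold.
GR = overshoot in − overshoot out = 12.5 − 2.5 = 10 dB.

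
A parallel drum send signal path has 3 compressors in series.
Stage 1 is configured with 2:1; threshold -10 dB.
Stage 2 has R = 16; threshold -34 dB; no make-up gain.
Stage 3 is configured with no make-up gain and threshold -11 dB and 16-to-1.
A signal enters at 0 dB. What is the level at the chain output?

-32.1875 dB

Stage 1: 0 dB is 10 dB over -10 dB; at 2:1 that becomes 5 dB over, giving -5 dB.
Stage 2: overshoot 29 dB → 29/16 = 1.8125 dB → -32.1875 dB.
Stage 3: -32.1875 dB ≤ -11 dB, so stage 3 doesn't engage; output -32.1875 dB.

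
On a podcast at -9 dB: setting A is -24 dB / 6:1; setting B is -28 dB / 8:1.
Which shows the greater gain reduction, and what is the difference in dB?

B, by 4.125 dB

A: 15 dB over, compressed to 2.5 dB over, so 12.5 dB of GR.
B: 19 dB over, compressed to 2.375 dB over, so 16.625 dB of GR.
B reduces 4.125 dB more.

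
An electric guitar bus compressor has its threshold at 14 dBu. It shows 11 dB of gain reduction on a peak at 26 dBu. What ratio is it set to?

12:1

Input overshoot = 26 − 14 = 12 dB.
Output overshoot = 12 − 11 = 1 dB.
Ratio = input overshoot / output overshoot = 12 / 1 = 12.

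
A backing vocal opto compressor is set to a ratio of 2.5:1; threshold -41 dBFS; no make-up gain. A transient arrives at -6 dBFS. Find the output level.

-27 dBFS

The input is 35 dB above the -41 dBFS threshold.
2.5:1 compression reduces that to 35/2.5 = 14 dB over.
So the level is -41 + 14 = -27 dBFS.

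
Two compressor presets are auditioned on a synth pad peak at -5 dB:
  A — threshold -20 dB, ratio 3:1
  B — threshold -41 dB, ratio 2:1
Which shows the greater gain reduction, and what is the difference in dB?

A: overshoot 15 dB → output overshoot 5 dB → GR 10 dB.
B: overshoot 36 dB → output overshoot 18 dB → GR 18 dB.
Difference: 8 dB in favour of B.

B, by 8 dB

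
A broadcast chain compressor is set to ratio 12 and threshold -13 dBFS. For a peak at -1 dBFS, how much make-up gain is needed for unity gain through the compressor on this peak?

Overshoot 12 dB → 12/12 = 1 dB after compression, so the compressed level is -13 + 1 = -12 dBFS.
Make-up = target − compressed = -1 − (-12) = 11 dB.

11 dB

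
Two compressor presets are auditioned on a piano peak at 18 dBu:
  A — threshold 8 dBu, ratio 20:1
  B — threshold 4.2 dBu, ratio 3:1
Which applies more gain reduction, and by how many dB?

A, by 0.3 dB

A: 10 dB over, compressed to 0.5 dB over, so 9.5 dB of GR.
B: 13.8 dB over, compressed to 4.6 dB over, so 9.2 dB of GR.
A reduces 0.3 dB more.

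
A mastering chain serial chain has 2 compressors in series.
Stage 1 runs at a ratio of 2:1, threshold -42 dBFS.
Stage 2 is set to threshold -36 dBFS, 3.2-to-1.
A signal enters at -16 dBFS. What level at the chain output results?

-33.8125 dBFS

Stage 1: overshoot 26 dB → 26/2 = 13 dB → -29 dBFS.
Stage 2: overshoot 7 dB → 7/3.2 = 2.1875 dB → -33.8125 dBFS.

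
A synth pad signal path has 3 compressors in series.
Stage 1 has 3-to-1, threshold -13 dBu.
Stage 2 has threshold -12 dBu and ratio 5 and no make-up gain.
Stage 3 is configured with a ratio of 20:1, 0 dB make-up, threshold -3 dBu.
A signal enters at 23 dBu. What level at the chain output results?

Stage 1: 23 dBu is 36 dB over -13 dBu; at 3:1 that becomes 12 dB over, giving -1 dBu.
Stage 2: 11 dB above -12 dBu, reduced 5:1 to 2.2 dB above → -9.8 dBu.
Stage 3: below threshold (-9.8 ≤ -3); passes unchanged; output -9.8 dBu.

-9.8 dBu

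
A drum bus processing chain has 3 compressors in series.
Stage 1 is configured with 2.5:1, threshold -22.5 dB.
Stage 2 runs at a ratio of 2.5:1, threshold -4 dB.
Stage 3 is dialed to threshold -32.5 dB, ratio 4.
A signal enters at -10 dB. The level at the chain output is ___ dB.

Stage 1: -10 dB is 12.5 dB over -22.5 dB; at 2.5:1 that becomes 5 dB over, giving -17.5 dB.
Stage 2: below threshold (-17.5 ≤ -4); passes unchanged; output -17.5 dB.
Stage 3: -17.5 dB is 15 dB over -32.5 dB; at 4:1 that becomes 3.75 dB over, giving -28.75 dB.

-28.75 dB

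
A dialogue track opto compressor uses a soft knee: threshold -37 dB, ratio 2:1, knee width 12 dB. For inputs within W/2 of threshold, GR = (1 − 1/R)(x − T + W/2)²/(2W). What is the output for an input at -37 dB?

-37.75 dB

x − T + W/2 = -37 − (-37) + 6 = 6.
GR = (1 − 1/2) × 6² / 24 = 0.5 × 36 / 24 = 0.75 dB.
Output = -37 − 0.75 = -37.75 dB.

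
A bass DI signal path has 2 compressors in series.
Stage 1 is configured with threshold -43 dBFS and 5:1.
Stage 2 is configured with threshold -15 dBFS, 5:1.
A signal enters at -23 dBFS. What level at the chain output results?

Stage 1: overshoot 20 dB → 20/5 = 4 dB → -39 dBFS.
Stage 2: below threshold (-39 ≤ -15); passes unchanged; output -39 dBFS.

-39 dBFS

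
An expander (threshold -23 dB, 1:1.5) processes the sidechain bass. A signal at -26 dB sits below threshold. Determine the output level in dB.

-27.5 dB

Below threshold, a 1:1.5 expander applies gain = (1.5−1)×(T − x) of attenuation.
(1.5−1) × 3 = 1.5 dB, so output = -26 − 1.5 = -27.5 dB.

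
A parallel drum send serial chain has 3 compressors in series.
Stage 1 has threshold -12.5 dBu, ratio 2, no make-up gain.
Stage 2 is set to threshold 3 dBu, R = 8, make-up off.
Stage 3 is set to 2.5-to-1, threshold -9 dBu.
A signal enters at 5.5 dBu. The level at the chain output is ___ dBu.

-6.8 dBu

Stage 1: 5.5 dBu is 18 dB over -12.5 dBu; at 2:1 that becomes 9 dB over, giving -3.5 dBu.
Stage 2: -3.5 dBu is at or below the 3 dBu threshold — no compression; output -3.5 dBu.
Stage 3: -3.5 dBu is 5.5 dB over -9 dBu; at 2.5:1 that becomes 2.2 dB over, giving -6.8 dBu.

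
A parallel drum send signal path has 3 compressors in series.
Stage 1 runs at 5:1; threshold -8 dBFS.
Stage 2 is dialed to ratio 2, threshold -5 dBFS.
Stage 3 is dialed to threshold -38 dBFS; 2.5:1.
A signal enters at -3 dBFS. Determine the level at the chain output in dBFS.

-25.6 dBFS

Stage 1: -3 dBFS is 5 dB over -8 dBFS; at 5:1 that becomes 1 dB over, giving -7 dBFS.
Stage 2: -7 dBFS is at or below the -5 dBFS threshold — no compression; output -7 dBFS.
Stage 3: 31 dB above -38 dBFS, reduced 2.5:1 to 12.4 dB above → -25.6 dBFS.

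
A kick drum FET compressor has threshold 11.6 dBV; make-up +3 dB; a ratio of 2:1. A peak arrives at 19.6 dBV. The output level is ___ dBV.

18.6 dBV

19.6 dBV sits 8 dB over threshold.
The 8 dB excess becomes 4 dB after 2:1 reduction.
Output = 11.6 + 4 = 15.6 dBV; make-up adds 3 dB, giving 18.6 dBV.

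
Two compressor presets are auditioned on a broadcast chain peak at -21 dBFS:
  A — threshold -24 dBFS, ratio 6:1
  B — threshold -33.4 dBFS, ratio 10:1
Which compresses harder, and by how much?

A: 3 dB over, compressed to 0.5 dB over, so 2.5 dB of GR.
B: 12.4 dB over, compressed to 1.24 dB over, so 11.16 dB of GR.
B reduces 8.66 dB more.

B, by 8.66 dB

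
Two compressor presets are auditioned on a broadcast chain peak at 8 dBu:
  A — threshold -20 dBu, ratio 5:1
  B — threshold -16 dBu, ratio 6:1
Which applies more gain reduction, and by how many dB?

A, by 2.4 dB

A: GR = 28 − 28/5 = 22.4 dB.
B: GR = 24 − 24/6 = 20 dB.
A applies 2.4 dB more gain reduction.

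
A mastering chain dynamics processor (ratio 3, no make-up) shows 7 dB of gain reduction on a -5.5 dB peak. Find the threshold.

Input is 10.5 dB above T (since output overshoot × R = input overshoot: (-12.5 − T)·3 = -5.5 − T gives T = -16 dB).
Check: -16 + (-5.5 − (-16))/3 = -16 + 3.5 = -12.5 dB. ✓

-16 dB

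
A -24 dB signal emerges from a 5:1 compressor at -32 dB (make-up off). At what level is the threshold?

Gain reduction = -24 − (-32) = 8 dB; output overshoot = GR / (R − 1) = 8 / 4 = 2 dB.
Threshold = output − output overshoot = -32 − 2 = -34 dB.

-34 dB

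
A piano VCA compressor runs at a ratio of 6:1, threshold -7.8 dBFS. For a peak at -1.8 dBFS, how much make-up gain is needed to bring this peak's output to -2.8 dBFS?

Overshoot 6 dB → 6/6 = 1 dB after compression, so the compressed level is -7.8 + 1 = -6.8 dBFS.
Make-up = target − compressed = -2.8 − (-6.8) = 4 dB.

4 dB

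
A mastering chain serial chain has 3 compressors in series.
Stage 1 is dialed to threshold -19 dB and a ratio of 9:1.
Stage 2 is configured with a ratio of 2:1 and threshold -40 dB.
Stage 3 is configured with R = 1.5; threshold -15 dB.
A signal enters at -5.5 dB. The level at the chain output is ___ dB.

-28.75 dB

Stage 1: -5.5 dB is 13.5 dB over -19 dB; at 9:1 that becomes 1.5 dB over, giving -17.5 dB.
Stage 2: overshoot 22.5 dB → 22.5/2 = 11.25 dB → -28.75 dB.
Stage 3: below threshold (-28.75 ≤ -15); passes unchanged; output -28.75 dB.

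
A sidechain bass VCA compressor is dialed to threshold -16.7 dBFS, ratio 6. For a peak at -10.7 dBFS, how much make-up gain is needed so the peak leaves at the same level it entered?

The peak compresses to -16.7 + 6/6 = -15.7 dBFS.
To reach -10.7 dBFS requires -10.7 − (-15.7) = 5 dB of make-up.

5 dB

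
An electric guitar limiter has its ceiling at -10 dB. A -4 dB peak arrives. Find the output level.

-10 dB

A brickwall limiter is an ∞:1 compressor: any input above the ceiling is clamped to -10 dB.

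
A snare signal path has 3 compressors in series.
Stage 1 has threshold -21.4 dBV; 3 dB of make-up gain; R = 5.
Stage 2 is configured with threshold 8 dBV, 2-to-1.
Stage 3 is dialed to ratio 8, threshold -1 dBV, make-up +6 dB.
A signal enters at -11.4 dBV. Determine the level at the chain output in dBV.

Stage 1: overshoot 10 dB → 10/5 = 2 dB → -19.4 dBV; +3 dB make-up → -16.4 dBV.
Stage 2: below threshold (-16.4 ≤ 8); passes unchanged; output -16.4 dBV.
Stage 3: -16.4 dBV ≤ -1 dBV, so stage 3 doesn't engage; make-up brings it to -10.4 dBV.

-10.4 dBV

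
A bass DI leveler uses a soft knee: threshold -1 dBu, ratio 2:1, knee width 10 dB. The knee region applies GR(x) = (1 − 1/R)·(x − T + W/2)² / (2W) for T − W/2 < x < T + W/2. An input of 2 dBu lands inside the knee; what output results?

0.4 dBu

x − T + W/2 = 2 − (-1) + 5 = 8.
GR = (1 − 1/2) × 8² / 20 = 0.5 × 64 / 20 = 1.6 dB.
Output = 2 − 1.6 = 0.4 dBu.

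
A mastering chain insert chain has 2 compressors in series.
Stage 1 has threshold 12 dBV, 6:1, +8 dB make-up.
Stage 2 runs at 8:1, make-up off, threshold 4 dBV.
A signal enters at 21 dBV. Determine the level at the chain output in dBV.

6.1875 dBV

Stage 1: 21 dBV is 9 dB over 12 dBV; at 6:1 that becomes 1.5 dB over, giving 13.5 dBV; +8 dB make-up → 21.5 dBV.
Stage 2: 21.5 dBV is 17.5 dB over 4 dBV; at 8:1 that becomes 2.1875 dB over, giving 6.1875 dBV.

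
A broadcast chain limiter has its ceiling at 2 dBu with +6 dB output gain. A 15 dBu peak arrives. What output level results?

The limiter clamps the peak to its 2 dBu ceiling.
Output gain then adds 6 dB: 2 + 6 = 8 dBu.

8 dBu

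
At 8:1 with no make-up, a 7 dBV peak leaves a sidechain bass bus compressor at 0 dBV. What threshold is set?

-1 dBV

Input is 8 dB above T (since output overshoot × R = input overshoot: (0 − T)·8 = 7 − T gives T = -1 dBV).
Check: -1 + (7 − (-1))/8 = -1 + 1 = 0 dBV. ✓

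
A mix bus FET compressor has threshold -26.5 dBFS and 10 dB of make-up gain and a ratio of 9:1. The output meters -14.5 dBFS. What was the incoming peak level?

-8.5 dBFS

Remove make-up: -14.5 − 10 = -24.5 dBFS.
The compressed level sits -24.5 − (-26.5) = 2 dB over threshold.
Input overshoot = R × output overshoot = 18 dB → input = -26.5 + 18 = -8.5 dBFS.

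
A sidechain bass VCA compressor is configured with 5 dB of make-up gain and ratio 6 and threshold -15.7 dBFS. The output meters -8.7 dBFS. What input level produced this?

-3.7 dBFS

Stripping the +5 dB make-up gives -13.7 dBFS at the gain stage.
That's 2 dB above the -15.7 dBFS threshold.
Undo the ratio: input overshoot = 2 × 6 = 12 dB, giving input = -3.7 dBFS.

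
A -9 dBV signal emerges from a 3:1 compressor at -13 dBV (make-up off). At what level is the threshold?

Let T be the threshold. Output overshoot = (input overshoot)/R, so -13 − T = (-9 − T)/3.
3·(-13 − T) = -9 − T → 2·T = -39 − (-9) = -30.
T = -30/2 = -15 dBV.

-15 dBV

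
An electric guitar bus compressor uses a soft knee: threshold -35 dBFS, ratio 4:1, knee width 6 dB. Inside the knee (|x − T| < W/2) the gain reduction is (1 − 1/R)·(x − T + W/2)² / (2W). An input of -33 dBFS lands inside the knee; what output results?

-34.5625 dBFS

x − T + W/2 = -33 − (-35) + 3 = 5.
GR = (1 − 1/4) × 5² / 12 = 0.75 × 25 / 12 = 1.5625 dB.
Output = -33 − 1.5625 = -34.5625 dBFS.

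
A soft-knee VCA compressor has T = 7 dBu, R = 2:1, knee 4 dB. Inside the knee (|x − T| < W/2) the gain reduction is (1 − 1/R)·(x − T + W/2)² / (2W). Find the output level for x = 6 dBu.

5.9375 dBu

x − T + W/2 = 6 − 7 + 2 = 1.
GR = (1 − 1/2) × 1² / 8 = 0.5 × 1 / 8 = 0.0625 dB.
Output = 6 − 0.0625 = 5.9375 dBu.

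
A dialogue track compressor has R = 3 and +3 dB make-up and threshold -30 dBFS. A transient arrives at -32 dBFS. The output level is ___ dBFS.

-29 dBFS

-32 dBFS is 2 dB below the -30 dBFS threshold, so no gain reduction is applied.
Make-up gain adds 3 dB: -32 + 3 = -29 dBFS.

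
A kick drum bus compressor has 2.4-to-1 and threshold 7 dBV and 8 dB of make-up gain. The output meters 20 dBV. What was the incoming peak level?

19 dBV

Stripping the +8 dB make-up gives 12 dBV at the gain stage.
Post-compression overshoot = 12 − 7 = 5 dB.
Input overshoot = R × output overshoot = 12 dB → input = 7 + 12 = 19 dBV.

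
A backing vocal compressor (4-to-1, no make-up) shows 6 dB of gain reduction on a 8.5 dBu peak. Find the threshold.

Gain reduction = 8.5 − 2.5 = 6 dB; output overshoot = GR / (R − 1) = 6 / 3 = 2 dB.
Threshold = output − output overshoot = 2.5 − 2 = 0.5 dBu.

0.5 dBu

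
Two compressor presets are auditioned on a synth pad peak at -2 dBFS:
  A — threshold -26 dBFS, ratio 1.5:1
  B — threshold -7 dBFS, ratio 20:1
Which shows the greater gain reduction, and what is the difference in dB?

A: 24 dB over, compressed to 16 dB over, so 8 dB of GR.
B: 5 dB over, compressed to 0.25 dB over, so 4.75 dB of GR.
A reduces 3.25 dB more.

A, by 3.25 dB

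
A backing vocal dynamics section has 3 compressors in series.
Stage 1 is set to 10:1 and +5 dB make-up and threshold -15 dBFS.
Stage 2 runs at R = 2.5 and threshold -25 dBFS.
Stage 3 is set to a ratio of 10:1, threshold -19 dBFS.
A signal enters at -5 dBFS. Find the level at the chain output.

-18.96 dBFS

Stage 1: 10 dB above -15 dBFS, reduced 10:1 to 1 dB above → -14 dBFS; +5 dB make-up → -9 dBFS.
Stage 2: -9 dBFS is 16 dB over -25 dBFS; at 2.5:1 that becomes 6.4 dB over, giving -18.6 dBFS.
Stage 3: 0.4 dB above -19 dBFS, reduced 10:1 to 0.04 dB above → -18.96 dBFS.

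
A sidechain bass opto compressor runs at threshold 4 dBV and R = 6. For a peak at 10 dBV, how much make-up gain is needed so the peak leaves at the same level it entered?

5 dB

Overshoot 6 dB → 6/6 = 1 dB after compression, so the compressed level is 4 + 1 = 5 dBV.
Make-up = target − compressed = 10 − 5 = 5 dB.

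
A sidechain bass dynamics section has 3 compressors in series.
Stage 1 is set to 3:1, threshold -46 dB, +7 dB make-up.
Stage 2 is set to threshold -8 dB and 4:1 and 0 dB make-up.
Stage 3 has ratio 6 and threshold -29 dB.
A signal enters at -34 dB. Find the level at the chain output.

-35 dB

Stage 1: 12 dB above -46 dB, reduced 3:1 to 4 dB above → -42 dB; +7 dB make-up → -35 dB.
Stage 2: -35 dB ≤ -8 dB, so stage 2 doesn't engage; output -35 dB.
Stage 3: below threshold (-35 ≤ -29); passes unchanged; output -35 dB.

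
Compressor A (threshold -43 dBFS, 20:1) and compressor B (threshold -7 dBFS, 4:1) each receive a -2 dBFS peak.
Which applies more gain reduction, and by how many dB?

A: 41 dB over, compressed to 2.05 dB over, so 38.95 dB of GR.
B: 5 dB over, compressed to 1.25 dB over, so 3.75 dB of GR.
Difference: 35.2 dB in favour of A.

A, by 35.2 dB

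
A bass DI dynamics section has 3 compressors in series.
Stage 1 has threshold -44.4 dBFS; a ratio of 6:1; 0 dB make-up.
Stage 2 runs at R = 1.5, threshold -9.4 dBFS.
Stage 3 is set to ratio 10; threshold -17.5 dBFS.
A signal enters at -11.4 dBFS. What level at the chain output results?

Stage 1: 33 dB above -44.4 dBFS, reduced 6:1 to 5.5 dB above → -38.9 dBFS.
Stage 2: -38.9 dBFS is at or below the -9.4 dBFS threshold — no compression; output -38.9 dBFS.
Stage 3: below threshold (-38.9 ≤ -17.5); passes unchanged; output -38.9 dBFS.

-38.9 dBFS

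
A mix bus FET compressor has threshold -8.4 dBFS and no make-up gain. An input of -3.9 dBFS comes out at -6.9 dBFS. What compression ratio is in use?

Input overshoot = -3.9 − (-8.4) = 4.5 dB; output overshoot = -6.9 − (-8.4) = 1.5 dB.
Ratio = 4.5 / 1.5 = 3.

3:1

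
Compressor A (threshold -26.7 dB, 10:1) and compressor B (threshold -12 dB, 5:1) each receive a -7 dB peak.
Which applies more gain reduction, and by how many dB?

A: GR = 19.7 − 19.7/10 = 17.73 dB.
B: GR = 5 − 5/5 = 4 dB.
A applies 13.73 dB more gain reduction.

A, by 13.73 dB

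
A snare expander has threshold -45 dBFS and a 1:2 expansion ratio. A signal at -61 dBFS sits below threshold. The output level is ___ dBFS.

-77 dBFS

The input is 16 dB below the -45 dBFS threshold.
A 1:2 expander multiplies undershoot by 2: 16 × 2 = 32 dB below threshold.
Output = -45 − 32 = -77 dBFS.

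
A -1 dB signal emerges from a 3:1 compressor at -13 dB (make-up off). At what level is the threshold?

Gain reduction = -1 − (-13) = 12 dB; output overshoot = GR / (R − 1) = 12 / 2 = 6 dB.
Threshold = output − output overshoot = -13 − 6 = -19 dB.

-19 dB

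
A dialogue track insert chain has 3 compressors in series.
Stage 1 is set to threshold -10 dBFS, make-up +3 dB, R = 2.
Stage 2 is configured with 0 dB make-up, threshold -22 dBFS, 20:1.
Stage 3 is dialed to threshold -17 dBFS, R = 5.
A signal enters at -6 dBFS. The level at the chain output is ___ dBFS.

-21.15 dBFS

Stage 1: 4 dB above -10 dBFS, reduced 2:1 to 2 dB above → -8 dBFS; +3 dB make-up → -5 dBFS.
Stage 2: 17 dB above -22 dBFS, reduced 20:1 to 0.85 dB above → -21.15 dBFS.
Stage 3: -21.15 dBFS ≤ -17 dBFS, so stage 3 doesn't engage; output -21.15 dBFS.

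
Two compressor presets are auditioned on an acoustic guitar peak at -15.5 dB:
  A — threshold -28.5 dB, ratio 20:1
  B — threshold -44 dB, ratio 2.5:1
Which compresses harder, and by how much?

B, by 4.75 dB

A: 13 dB over, compressed to 0.65 dB over, so 12.35 dB of GR.
B: 28.5 dB over, compressed to 11.4 dB over, so 17.1 dB of GR.
Difference: 4.75 dB in favour of B.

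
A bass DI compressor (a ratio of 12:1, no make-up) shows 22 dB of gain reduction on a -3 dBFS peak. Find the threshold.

-27 dBFS

Gain reduction = -3 − (-25) = 22 dB; output overshoot = GR / (R − 1) = 22 / 11 = 2 dB.
Threshold = output − output overshoot = -25 − 2 = -27 dBFS.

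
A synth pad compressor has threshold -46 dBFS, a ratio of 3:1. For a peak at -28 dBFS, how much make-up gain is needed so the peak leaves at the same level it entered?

12 dB

Overshoot 18 dB → 18/3 = 6 dB after compression, so the compressed level is -46 + 6 = -40 dBFS.
Make-up = target − compressed = -28 − (-40) = 12 dB.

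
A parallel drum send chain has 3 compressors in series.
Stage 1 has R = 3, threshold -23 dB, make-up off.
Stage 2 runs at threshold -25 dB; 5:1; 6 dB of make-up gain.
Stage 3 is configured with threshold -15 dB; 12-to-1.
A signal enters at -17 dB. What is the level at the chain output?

-18.2 dB

Stage 1: -17 dB is 6 dB over -23 dB; at 3:1 that becomes 2 dB over, giving -21 dB.
Stage 2: overshoot 4 dB → 4/5 = 0.8 dB → -24.2 dB; +6 dB make-up → -18.2 dB.
Stage 3: below threshold (-18.2 ≤ -15); passes unchanged; output -18.2 dB.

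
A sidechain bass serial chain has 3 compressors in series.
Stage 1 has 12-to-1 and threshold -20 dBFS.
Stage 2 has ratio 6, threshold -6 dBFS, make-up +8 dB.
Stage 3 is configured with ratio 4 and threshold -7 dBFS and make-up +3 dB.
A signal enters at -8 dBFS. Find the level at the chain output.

Stage 1: -8 dBFS is 12 dB over -20 dBFS; at 12:1 that becomes 1 dB over, giving -19 dBFS.
Stage 2: below threshold (-19 ≤ -6); passes unchanged; make-up brings it to -11 dBFS.
Stage 3: -11 dBFS ≤ -7 dBFS, so stage 3 doesn't engage; make-up brings it to -8 dBFS.

-8 dBFS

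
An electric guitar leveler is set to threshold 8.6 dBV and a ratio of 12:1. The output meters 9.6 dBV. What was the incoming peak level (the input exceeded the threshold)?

20.6 dBV

The compressed level sits 9.6 − 8.6 = 1 dB over threshold.
Before 12:1 compression the overshoot was 1 × 12 = 12 dB, so input = 8.6 + 12 = 20.6 dBV.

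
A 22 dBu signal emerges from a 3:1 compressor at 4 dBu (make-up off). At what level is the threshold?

-5 dBu

Let T be the threshold. Output overshoot = (input overshoot)/R, so 4 − T = (22 − T)/3.
3·(4 − T) = 22 − T → 2·T = 12 − 22 = -10.
T = -10/2 = -5 dBu.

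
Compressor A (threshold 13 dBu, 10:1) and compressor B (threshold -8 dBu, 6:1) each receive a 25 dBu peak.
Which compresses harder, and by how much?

A: 12 dB over, compressed to 1.2 dB over, so 10.8 dB of GR.
B: 33 dB over, compressed to 5.5 dB over, so 27.5 dB of GR.
B reduces 16.7 dB more.

B, by 16.7 dB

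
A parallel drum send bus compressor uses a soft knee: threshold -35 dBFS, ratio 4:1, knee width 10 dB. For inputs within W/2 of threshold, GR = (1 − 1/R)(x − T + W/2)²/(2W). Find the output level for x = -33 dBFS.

x − T + W/2 = -33 − (-35) + 5 = 7.
GR = (1 − 1/4) × 7² / 20 = 0.75 × 49 / 20 = 1.8375 dB.
Output = -33 − 1.8375 = -34.8375 dBFS.

-34.8375 dBFS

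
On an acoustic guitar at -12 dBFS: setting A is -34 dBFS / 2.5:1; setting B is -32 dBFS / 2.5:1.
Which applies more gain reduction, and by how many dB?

A: 22 dB over, compressed to 8.8 dB over, so 13.2 dB of GR.
B: 20 dB over, compressed to 8 dB over, so 12 dB of GR.
Difference: 1.2 dB in favour of A.

A, by 1.2 dB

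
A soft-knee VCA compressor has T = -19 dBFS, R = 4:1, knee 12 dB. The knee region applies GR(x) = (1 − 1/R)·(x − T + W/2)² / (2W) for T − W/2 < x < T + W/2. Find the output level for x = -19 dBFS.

x − T + W/2 = -19 − (-19) + 6 = 6.
GR = (1 − 1/4) × 6² / 24 = 0.75 × 36 / 24 = 1.125 dB.
Output = -19 − 1.125 = -20.125 dBFS.

-20.125 dBFS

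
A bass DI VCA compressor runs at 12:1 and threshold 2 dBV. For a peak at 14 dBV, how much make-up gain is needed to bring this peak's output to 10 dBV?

Overshoot 12 dB → 12/12 = 1 dB after compression, so the compressed level is 2 + 1 = 3 dBV.
Make-up = target − compressed = 10 − 3 = 7 dB.

7 dB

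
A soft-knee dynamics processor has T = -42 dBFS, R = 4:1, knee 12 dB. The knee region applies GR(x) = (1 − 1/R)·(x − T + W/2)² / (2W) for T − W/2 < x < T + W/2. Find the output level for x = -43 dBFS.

-43.78125 dBFS

x − T + W/2 = -43 − (-42) + 6 = 5.
GR = (1 − 1/4) × 5² / 24 = 0.75 × 25 / 24 = 0.78125 dB.
Output = -43 − 0.78125 = -43.78125 dBFS.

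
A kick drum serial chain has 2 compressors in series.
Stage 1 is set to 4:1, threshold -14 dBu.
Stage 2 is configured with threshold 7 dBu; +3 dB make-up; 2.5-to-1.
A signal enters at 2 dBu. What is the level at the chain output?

-7 dBu

Stage 1: 2 dBu is 16 dB over -14 dBu; at 4:1 that becomes 4 dB over, giving -10 dBu.
Stage 2: -10 dBu is at or below the 7 dBu threshold — no compression; make-up brings it to -7 dBu.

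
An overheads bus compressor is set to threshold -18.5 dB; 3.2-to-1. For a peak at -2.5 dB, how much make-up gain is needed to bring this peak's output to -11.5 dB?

The peak compresses to -18.5 + 16/3.2 = -13.5 dB.
To reach -11.5 dB requires -11.5 − (-13.5) = 2 dB of make-up.

2 dB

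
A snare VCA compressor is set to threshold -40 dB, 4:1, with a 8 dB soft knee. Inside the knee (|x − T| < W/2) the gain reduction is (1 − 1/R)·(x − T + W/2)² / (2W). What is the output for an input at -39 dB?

-40.171875 dB

x − T + W/2 = -39 − (-40) + 4 = 5.
GR = (1 − 1/4) × 5² / 16 = 0.75 × 25 / 16 = 1.171875 dB.
Output = -39 − 1.171875 = -40.171875 dB.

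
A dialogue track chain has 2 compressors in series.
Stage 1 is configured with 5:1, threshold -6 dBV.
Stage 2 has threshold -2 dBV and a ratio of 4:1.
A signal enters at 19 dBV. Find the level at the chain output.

Stage 1: overshoot 25 dB → 25/5 = 5 dB → -1 dBV.
Stage 2: 1 dB above -2 dBV, reduced 4:1 to 0.25 dB above → -1.75 dBV.

-1.75 dBV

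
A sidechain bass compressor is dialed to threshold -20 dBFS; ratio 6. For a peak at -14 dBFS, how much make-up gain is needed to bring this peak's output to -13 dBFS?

6 dB

Without make-up, output = threshold + overshoot/6 = -20 + 1 = -19 dBFS.
Gap to target: 6 dB.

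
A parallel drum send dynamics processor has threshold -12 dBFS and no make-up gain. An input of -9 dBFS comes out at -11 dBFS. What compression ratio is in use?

Input overshoot = -9 − (-12) = 3 dB; output overshoot = -11 − (-12) = 1 dB.
Ratio = 3 / 1 = 3.

3:1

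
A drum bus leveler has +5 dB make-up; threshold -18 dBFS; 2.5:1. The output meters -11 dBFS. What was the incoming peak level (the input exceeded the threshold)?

Remove make-up: -11 − 5 = -16 dBFS.
The compressed level sits -16 − (-18) = 2 dB over threshold.
Input overshoot = R × output overshoot = 5 dB → input = -18 + 5 = -13 dBFS.

-13 dBFS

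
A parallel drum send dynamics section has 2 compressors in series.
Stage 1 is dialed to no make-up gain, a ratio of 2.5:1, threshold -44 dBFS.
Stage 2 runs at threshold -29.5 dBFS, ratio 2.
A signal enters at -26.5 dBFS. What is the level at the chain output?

Stage 1: 17.5 dB above -44 dBFS, reduced 2.5:1 to 7 dB above → -37 dBFS.
Stage 2: below threshold (-37 ≤ -29.5); passes unchanged; output -37 dBFS.

-37 dBFS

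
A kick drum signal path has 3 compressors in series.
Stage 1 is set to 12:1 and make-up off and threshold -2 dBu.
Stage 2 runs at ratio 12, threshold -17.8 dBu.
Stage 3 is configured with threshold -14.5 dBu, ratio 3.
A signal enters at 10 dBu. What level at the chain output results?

Stage 1: overshoot 12 dB → 12/12 = 1 dB → -1 dBu.
Stage 2: 16.8 dB above -17.8 dBu, reduced 12:1 to 1.4 dB above → -16.4 dBu.
Stage 3: below threshold (-16.4 ≤ -14.5); passes unchanged; output -16.4 dBu.

-16.4 dBu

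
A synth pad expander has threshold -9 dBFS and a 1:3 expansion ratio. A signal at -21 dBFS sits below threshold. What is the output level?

Below threshold, a 1:3 expander applies gain = (3−1)×(T − x) of attenuation.
(3−1) × 12 = 24 dB, so output = -21 − 24 = -45 dBFS.

-45 dBFS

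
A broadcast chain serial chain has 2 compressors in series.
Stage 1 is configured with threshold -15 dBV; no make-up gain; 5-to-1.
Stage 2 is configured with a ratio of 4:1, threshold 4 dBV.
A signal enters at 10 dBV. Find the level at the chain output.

Stage 1: 25 dB above -15 dBV, reduced 5:1 to 5 dB above → -10 dBV.
Stage 2: -10 dBV is at or below the 4 dBV threshold — no compression; output -10 dBV.

-10 dBV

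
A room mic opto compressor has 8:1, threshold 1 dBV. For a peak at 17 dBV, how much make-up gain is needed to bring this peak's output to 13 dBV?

10 dB

Overshoot 16 dB → 16/8 = 2 dB after compression, so the compressed level is 1 + 2 = 3 dBV.
Make-up = target − compressed = 13 − 3 = 10 dB.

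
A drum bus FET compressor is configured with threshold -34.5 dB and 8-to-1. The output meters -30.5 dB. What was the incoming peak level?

-2.5 dB

That's 4 dB above the -34.5 dB threshold.
Before 8:1 compression the overshoot was 4 × 8 = 32 dB, so input = -34.5 + 32 = -2.5 dB.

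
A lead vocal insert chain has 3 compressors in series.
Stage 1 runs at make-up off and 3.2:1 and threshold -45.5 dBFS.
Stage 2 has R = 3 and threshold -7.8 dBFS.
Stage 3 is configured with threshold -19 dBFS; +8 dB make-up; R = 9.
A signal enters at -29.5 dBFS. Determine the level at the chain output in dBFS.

Stage 1: 16 dB above -45.5 dBFS, reduced 3.2:1 to 5 dB above → -40.5 dBFS.
Stage 2: below threshold (-40.5 ≤ -7.8); passes unchanged; output -40.5 dBFS.
Stage 3: below threshold (-40.5 ≤ -19); passes unchanged; make-up brings it to -32.5 dBFS.

-32.5 dBFS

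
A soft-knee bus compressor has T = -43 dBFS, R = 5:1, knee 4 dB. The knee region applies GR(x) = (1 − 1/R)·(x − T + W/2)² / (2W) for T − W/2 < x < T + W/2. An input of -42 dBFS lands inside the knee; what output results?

-42.9 dBFS

x − T + W/2 = -42 − (-43) + 2 = 3.
GR = (1 − 1/5) × 3² / 8 = 0.8 × 9 / 8 = 0.9 dB.
Output = -42 − 0.9 = -42.9 dBFS.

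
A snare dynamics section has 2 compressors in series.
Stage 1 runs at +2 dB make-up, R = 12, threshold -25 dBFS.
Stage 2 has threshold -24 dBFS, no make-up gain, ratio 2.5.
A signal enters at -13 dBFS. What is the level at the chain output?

Stage 1: overshoot 12 dB → 12/12 = 1 dB → -24 dBFS; +2 dB make-up → -22 dBFS.
Stage 2: -22 dBFS is 2 dB over -24 dBFS; at 2.5:1 that becomes 0.8 dB over, giving -23.2 dBFS.

-23.2 dBFS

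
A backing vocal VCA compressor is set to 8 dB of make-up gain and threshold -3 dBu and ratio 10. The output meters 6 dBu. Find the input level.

7 dBu

Before make-up, the level was 6 − 8 = -2 dBu.
Post-compression overshoot = -2 − (-3) = 1 dB.
Input overshoot = R × output overshoot = 10 dB → input = -3 + 10 = 7 dBu.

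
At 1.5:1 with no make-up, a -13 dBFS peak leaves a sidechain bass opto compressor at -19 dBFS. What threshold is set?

Gain reduction = -13 − (-19) = 6 dB; output overshoot = GR / (R − 1) = 6 / 0.5 = 12 dB.
Threshold = output − output overshoot = -19 − 12 = -31 dBFS.

-31 dBFS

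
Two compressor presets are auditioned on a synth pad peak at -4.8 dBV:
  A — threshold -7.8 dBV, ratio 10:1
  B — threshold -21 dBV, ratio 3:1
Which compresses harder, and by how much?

B, by 8.1 dB

A: 3 dB over, compressed to 0.3 dB over, so 2.7 dB of GR.
B: 16.2 dB over, compressed to 5.4 dB over, so 10.8 dB of GR.
B reduces 8.1 dB more.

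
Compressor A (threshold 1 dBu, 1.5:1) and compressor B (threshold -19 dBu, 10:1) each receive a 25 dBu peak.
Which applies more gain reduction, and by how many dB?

B, by 31.6 dB

A: 24 dB over, compressed to 16 dB over, so 8 dB of GR.
B: 44 dB over, compressed to 4.4 dB over, so 39.6 dB of GR.
B reduces 31.6 dB more.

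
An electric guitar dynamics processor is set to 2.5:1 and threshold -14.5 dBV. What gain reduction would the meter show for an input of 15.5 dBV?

18 dB

Overshoot = 15.5 − (-14.5) = 30 dB.
At 2.5:1, output sits 30/2.5 = 12 dB above threshold.
GR = overshoot in − overshoot out = 30 − 12 = 18 dB.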